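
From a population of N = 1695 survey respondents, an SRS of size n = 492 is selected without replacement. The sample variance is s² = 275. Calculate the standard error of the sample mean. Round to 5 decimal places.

Under SRS without replacement, Var(ȳ) = (1 − f)·s²/n with f = n/N = 492/1695 = 0.29026549.
Var(ȳ) = (1 − 0.29026549)·275/492 = 0.70973451·0.55894309 = 0.3967012.
SE(ȳ) = √(0.3967012) = 0.62984.

0.62984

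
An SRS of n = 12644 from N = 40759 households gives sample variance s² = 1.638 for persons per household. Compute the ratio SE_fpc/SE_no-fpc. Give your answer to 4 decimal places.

f = n/N = 12644/40759 = 0.31021370.
SE_no-fpc = √(s²/n) = 0.011381898; SE_fpc = √((1−f)s²/n) = 0.0094530507.
Ratio = √(1−f) = 0.83053375.

0.8305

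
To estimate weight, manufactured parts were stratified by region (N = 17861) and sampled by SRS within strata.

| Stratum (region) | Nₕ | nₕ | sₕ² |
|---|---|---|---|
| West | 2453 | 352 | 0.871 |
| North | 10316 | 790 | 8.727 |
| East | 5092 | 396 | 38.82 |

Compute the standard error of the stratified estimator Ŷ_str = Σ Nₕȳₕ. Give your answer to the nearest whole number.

Var(Ŷ_str) = Σₕ Nₕ²(1 − fₕ)sₕ²/nₕ.
West: 2453²·(1 − 352/2453)·0.871/352 = 12752.61.
North: 10316²·(1 − 790/10316)·8.727/790 = 1.0855749 × 10^6.
East: 5092²·(1 − 396/5092)·38.82/396 = 2.3441037 × 10^6.
Sum = 3.4424312 × 10^6.
SE = √(3.4424312 × 10^6) = 1855.

1855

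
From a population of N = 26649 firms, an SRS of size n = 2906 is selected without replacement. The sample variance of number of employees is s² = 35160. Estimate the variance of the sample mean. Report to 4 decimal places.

10.7797

Under SRS without replacement, Var(ȳ) = (1 − f)·s²/n with f = n/N = 2906/26649 = 0.10904724.
Var(ȳ) = (1 − 0.10904724)·35160/2906 = 0.89095276·12.099105 = 10.779731.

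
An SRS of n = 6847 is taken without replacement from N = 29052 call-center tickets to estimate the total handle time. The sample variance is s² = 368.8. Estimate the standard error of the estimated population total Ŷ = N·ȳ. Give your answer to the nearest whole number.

5895

Var(Ŷ) = N²·Var(ȳ) = N²·(1 − n/N)·s²/n.
f = 6847/29052 = 0.23568085; Var(ȳ) = 0.76431915·368.8/6847 = 0.041168527.
Var(Ŷ) = 29052² · 0.041168527 = 3.4747007 × 10^7.
SE(Ŷ) = √(3.4747007 × 10^7) = 5895.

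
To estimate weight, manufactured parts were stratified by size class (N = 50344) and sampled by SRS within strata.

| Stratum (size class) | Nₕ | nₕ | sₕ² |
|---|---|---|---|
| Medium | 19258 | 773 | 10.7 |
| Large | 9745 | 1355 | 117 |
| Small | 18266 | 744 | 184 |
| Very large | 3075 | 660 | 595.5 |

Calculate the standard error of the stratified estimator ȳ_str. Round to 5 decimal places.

Var(ȳ_str) = Σₕ Wₕ²(1 − fₕ)sₕ²/nₕ with Wₕ = Nₕ/N, N = 50344.
Medium: Wₕ = 0.38252821; term = 0.38252821²·(1 − 0.04013916)·10.7/773 = 0.0019441935.
Large: Wₕ = 0.19356825; term = 0.19356825²·(1 − 0.13904566)·117/1355 = 0.0027854472.
Small: Wₕ = 0.36282377; term = 0.36282377²·(1 − 0.04073141)·184/744 = 0.03123033.
Very large: Wₕ = 0.06107977; term = 0.06107977²·(1 − 0.21463415)·595.5/660 = 0.0026436542.
Sum = 0.038603625.
SE = √(0.038603625) = 0.19648.

0.19648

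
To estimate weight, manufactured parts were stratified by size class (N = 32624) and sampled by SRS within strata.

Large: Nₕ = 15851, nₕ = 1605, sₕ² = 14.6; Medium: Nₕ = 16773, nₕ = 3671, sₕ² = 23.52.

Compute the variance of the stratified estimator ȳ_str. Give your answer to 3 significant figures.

0.00325

Var(ȳ_str) = Σₕ Wₕ²(1 − fₕ)sₕ²/nₕ with Wₕ = Nₕ/N, N = 32624.
Large: Wₕ = 0.48586930; term = 0.48586930²·(1 − 0.10125544)·14.6/1605 = 0.0019299809.
Medium: Wₕ = 0.51413070; term = 0.51413070²·(1 − 0.21886365)·23.52/3671 = 0.0013228995.
Sum = 0.0032528804.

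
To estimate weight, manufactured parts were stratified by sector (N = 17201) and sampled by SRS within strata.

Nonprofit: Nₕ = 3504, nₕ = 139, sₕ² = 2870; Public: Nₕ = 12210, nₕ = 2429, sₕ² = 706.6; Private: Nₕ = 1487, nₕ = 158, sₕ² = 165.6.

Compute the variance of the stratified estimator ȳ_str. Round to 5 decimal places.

Var(ȳ_str) = Σₕ Wₕ²(1 − fₕ)sₕ²/nₕ with Wₕ = Nₕ/N, N = 17201.
Nonprofit: Wₕ = 0.20370909; term = 0.20370909²·(1 − 0.03966895)·2870/139 = 0.82282764.
Public: Wₕ = 0.70984245; term = 0.70984245²·(1 − 0.19893530)·706.6/2429 = 0.1174188.
Private: Wₕ = 0.08644846; term = 0.08644846²·(1 − 0.10625420)·165.6/158 = 0.0070005442.
Sum = 0.94724698.

0.94725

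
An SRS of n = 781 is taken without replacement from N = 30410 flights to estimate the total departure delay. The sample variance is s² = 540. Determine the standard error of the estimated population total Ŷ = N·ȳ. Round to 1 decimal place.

24959.6

Var(Ŷ) = N²·Var(ȳ) = N²·(1 − n/N)·s²/n.
f = 781/30410 = 0.02568234; Var(ȳ) = 0.97431766·540/781 = 0.67366394.
Var(Ŷ) = 30410² · 0.67366394 = 6.2298292 × 10^8.
SE(Ŷ) = √(6.2298292 × 10^8) = 24959.6.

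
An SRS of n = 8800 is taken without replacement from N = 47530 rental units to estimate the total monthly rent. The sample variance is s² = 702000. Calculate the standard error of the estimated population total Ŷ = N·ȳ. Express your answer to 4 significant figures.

Var(Ŷ) = N²·Var(ȳ) = N²·(1 − n/N)·s²/n.
f = 8800/47530 = 0.18514622; Var(ȳ) = 0.81485378·702000/8800 = 65.003108.
Var(Ŷ) = 47530² · 65.003108 = 1.4684858 × 10^11.
SE(Ŷ) = √(1.4684858 × 10^11) = 383200.

383200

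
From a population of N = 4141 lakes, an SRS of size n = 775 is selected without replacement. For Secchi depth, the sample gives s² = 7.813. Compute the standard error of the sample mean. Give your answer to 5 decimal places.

0.09052

Under SRS without replacement, Var(ȳ) = (1 − f)·s²/n with f = n/N = 775/4141 = 0.18715286.
Var(ȳ) = (1 − 0.18715286)·7.813/775 = 0.81284714·0.01008129 = 0.008194548.
SE(ȳ) = √(0.008194548) = 0.09052.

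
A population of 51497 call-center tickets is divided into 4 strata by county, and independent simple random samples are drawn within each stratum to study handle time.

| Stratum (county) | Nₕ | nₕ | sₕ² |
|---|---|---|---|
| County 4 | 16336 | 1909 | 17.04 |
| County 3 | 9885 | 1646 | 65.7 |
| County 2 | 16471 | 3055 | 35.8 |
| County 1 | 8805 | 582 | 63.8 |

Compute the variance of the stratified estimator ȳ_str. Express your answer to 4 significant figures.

0.005988

Var(ȳ_str) = Σₕ Wₕ²(1 − fₕ)sₕ²/nₕ with Wₕ = Nₕ/N, N = 51497.
County 4: Wₕ = 0.31722236; term = 0.31722236²·(1 − 0.11685847)·17.04/1909 = 7.9327097 × 10^-4.
County 3: Wₕ = 0.19195293; term = 0.19195293²·(1 − 0.16651492)·65.7/1646 = 0.0012258091.
County 2: Wₕ = 0.31984387; term = 0.31984387²·(1 − 0.18547751)·35.8/3055 = 9.7645216 × 10^-4.
County 1: Wₕ = 0.17098083; term = 0.17098083²·(1 − 0.06609881)·63.8/582 = 0.0029929088.
Sum = 0.005988441.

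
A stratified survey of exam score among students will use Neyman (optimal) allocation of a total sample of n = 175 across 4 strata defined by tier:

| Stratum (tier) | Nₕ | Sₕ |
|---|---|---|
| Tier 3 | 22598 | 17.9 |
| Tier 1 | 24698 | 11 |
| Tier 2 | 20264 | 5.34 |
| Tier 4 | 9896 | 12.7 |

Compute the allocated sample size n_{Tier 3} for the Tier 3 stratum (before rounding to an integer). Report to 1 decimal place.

77.8

Neyman allocation: nₕ = n·NₕSₕ / Σⱼ NⱼSⱼ.
Σ NⱼSⱼ = 22598·17.9 + 24698·11 + 20264·5.34 + 9896·12.7 = 910071.16.
n_{Tier 3} = 175·22598·17.9 / 910071.16 = 77.8.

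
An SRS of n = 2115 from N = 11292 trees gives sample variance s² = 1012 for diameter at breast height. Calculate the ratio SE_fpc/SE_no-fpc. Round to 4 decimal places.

0.9015

f = n/N = 2115/11292 = 0.18730074.
SE_no-fpc = √(s²/n) = 0.69172755; SE_fpc = √((1−f)s²/n) = 0.62359123.
Ratio = √(1−f) = 0.90149834.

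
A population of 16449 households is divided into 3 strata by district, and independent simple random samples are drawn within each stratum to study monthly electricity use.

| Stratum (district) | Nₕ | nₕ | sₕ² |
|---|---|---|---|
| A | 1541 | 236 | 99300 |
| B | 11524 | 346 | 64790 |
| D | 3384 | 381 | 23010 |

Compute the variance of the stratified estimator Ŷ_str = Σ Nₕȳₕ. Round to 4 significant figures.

Var(Ŷ_str) = Σₕ Nₕ²(1 − fₕ)sₕ²/nₕ.
A: 1541²·(1 − 236/1541)·99300/236 = 8.4615592 × 10^8.
B: 11524²·(1 − 346/11524)·64790/346 = 2.4121218 × 10^10.
D: 3384²·(1 − 381/3384)·23010/381 = 6.1372997 × 10^8.
Sum = 2.5581104 × 10^10.

2.558 × 10^10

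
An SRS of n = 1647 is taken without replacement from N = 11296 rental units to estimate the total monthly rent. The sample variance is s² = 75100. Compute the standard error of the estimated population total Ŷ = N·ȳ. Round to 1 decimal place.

Var(Ŷ) = N²·Var(ȳ) = N²·(1 − n/N)·s²/n.
f = 1647/11296 = 0.14580382; Var(ȳ) = 0.85419618·75100/1647 = 38.949686.
Var(Ŷ) = 11296² · 38.949686 = 4.969965 × 10^9.
SE(Ŷ) = √(4.969965 × 10^9) = 70498.0.

70498.0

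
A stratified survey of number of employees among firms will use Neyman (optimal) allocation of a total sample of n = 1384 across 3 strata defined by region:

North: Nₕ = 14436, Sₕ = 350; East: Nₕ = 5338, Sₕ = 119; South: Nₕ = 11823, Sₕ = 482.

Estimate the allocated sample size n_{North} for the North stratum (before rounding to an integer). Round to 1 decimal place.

Neyman allocation: nₕ = n·NₕSₕ / Σⱼ NⱼSⱼ.
Σ NⱼSⱼ = 14436·350 + 5338·119 + 11823·482 = 1.1386508 × 10^7.
n_{North} = 1384·14436·350 / (1.1386508 × 10^7) = 614.1.

614.1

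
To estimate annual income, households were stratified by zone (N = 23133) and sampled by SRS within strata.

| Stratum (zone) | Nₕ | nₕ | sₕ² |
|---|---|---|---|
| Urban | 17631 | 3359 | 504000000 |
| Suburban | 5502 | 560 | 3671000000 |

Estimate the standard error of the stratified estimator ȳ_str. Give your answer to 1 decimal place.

635.3

Var(ȳ_str) = Σₕ Wₕ²(1 − fₕ)sₕ²/nₕ with Wₕ = Nₕ/N, N = 23133.
Urban: Wₕ = 0.76215796; term = 0.76215796²·(1 − 0.19051670)·504000000/3359 = 70553.473.
Suburban: Wₕ = 0.23784204; term = 0.23784204²·(1 − 0.10178117)·3671000000/560 = 333085.53.
Sum = 403639.
SE = √(403639) = 635.3.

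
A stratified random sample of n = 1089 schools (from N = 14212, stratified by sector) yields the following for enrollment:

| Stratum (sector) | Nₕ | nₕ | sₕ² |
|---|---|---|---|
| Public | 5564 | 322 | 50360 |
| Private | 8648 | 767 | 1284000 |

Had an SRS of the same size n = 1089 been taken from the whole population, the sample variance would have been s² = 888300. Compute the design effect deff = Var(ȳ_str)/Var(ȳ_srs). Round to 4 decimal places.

0.7800

Var(ȳ_str) = Σ Wₕ²(1−fₕ)sₕ²/nₕ with Wₕ = Nₕ/14212:
  Public: (5564/14212)²·(1−322/5564)·50360/322 = 22.584142
  Private: (8648/14212)²·(1−767/8648)·1284000/767 = 564.88009
  → Var(ȳ_str) = 587.46423.
Var(ȳ_srs) = (1 − 1089/14212)·888300/1089 = 753.19896.
deff = 587.46423 / 753.19896 = 0.7800.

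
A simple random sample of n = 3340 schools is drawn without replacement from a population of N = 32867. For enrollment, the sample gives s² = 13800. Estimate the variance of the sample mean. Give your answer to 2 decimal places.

Under SRS without replacement, Var(ȳ) = (1 − f)·s²/n with f = n/N = 3340/32867 = 0.10162169.
Var(ȳ) = (1 − 0.10162169)·13800/3340 = 0.89837831·4.1317365 = 3.7118625.

3.71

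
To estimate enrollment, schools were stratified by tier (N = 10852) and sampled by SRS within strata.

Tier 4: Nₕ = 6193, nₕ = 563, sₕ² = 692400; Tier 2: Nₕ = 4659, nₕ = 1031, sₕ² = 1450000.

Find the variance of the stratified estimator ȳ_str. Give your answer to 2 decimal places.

565.97

Var(ȳ_str) = Σₕ Wₕ²(1 − fₕ)sₕ²/nₕ with Wₕ = Nₕ/N, N = 10852.
Tier 4: Wₕ = 0.57067822; term = 0.57067822²·(1 − 0.09090909)·692400/563 = 364.115.
Tier 2: Wₕ = 0.42932178; term = 0.42932178²·(1 − 0.22129212)·1450000/1031 = 201.85976.
Sum = 565.97476.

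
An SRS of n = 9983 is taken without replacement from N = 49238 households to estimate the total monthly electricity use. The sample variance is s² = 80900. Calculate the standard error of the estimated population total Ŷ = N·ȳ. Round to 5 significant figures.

125150

Var(Ŷ) = N²·Var(ȳ) = N²·(1 − n/N)·s²/n.
f = 9983/49238 = 0.20274991; Var(ȳ) = 0.79725009·80900/9983 = 6.4607365.
Var(Ŷ) = 49238² · 6.4607365 = 1.5663285 × 10^10.
SE(Ŷ) = √(1.5663285 × 10^10) = 125150.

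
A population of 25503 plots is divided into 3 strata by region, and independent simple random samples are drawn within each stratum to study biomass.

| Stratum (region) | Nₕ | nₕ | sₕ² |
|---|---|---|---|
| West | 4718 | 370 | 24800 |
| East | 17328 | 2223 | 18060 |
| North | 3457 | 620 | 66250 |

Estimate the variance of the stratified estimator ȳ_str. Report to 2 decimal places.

Var(ȳ_str) = Σₕ Wₕ²(1 − fₕ)sₕ²/nₕ with Wₕ = Nₕ/N, N = 25503.
West: Wₕ = 0.18499784; term = 0.18499784²·(1 − 0.07842306)·24800/370 = 2.1140482.
East: Wₕ = 0.67944948; term = 0.67944948²·(1 − 0.12828947)·18060/2223 = 3.2693763.
North: Wₕ = 0.13555268; term = 0.13555268²·(1 − 0.17934625)·66250/620 = 1.6112776.
Sum = 6.9947021.

6.99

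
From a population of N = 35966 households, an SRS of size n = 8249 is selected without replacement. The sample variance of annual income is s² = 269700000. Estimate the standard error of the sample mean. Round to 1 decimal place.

158.7

Under SRS without replacement, Var(ȳ) = (1 − f)·s²/n with f = n/N = 8249/35966 = 0.22935550.
Var(ȳ) = (1 − 0.22935550)·269700000/8249 = 0.77064450·32694.872 = 25196.123.
SE(ȳ) = √(25196.123) = 158.7.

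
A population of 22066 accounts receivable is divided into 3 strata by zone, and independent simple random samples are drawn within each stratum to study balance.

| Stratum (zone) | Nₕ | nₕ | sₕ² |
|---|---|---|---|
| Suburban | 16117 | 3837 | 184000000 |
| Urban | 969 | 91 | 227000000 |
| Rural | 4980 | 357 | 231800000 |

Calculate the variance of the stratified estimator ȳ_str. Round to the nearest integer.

54552

Var(ȳ_str) = Σₕ Wₕ²(1 − fₕ)sₕ²/nₕ with Wₕ = Nₕ/N, N = 22066.
Suburban: Wₕ = 0.73039971; term = 0.73039971²·(1 − 0.23807160)·184000000/3837 = 19492.223.
Urban: Wₕ = 0.04391371; term = 0.04391371²·(1 − 0.09391125)·227000000/91 = 4358.6855.
Rural: Wₕ = 0.22568658; term = 0.22568658²·(1 − 0.07168675)·231800000/357 = 30700.908.
Sum = 54551.817.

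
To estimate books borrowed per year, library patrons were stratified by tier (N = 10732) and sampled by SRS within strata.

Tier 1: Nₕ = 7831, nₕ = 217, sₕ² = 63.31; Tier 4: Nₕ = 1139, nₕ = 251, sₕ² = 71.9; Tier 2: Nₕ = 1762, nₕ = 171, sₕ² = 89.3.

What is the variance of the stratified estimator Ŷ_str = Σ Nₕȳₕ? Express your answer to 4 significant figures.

1.915 × 10^7

Var(Ŷ_str) = Σₕ Nₕ²(1 − fₕ)sₕ²/nₕ.
Tier 1: 7831²·(1 − 217/7831)·63.31/217 = 1.7395731 × 10^7.
Tier 4: 1139²·(1 − 251/1139)·71.9/251 = 289728.93.
Tier 2: 1762²·(1 − 171/1762)·89.3/171 = 1.4639675 × 10^6.
Sum = 1.9149427 × 10^7.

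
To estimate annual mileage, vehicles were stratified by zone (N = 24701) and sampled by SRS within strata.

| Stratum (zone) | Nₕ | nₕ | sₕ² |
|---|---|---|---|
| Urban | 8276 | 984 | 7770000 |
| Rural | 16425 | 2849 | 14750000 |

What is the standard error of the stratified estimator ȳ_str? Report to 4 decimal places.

51.7024

Var(ȳ_str) = Σₕ Wₕ²(1 − fₕ)sₕ²/nₕ with Wₕ = Nₕ/N, N = 24701.
Urban: Wₕ = 0.33504716; term = 0.33504716²·(1 − 0.11889802)·7770000/984 = 781.0233.
Rural: Wₕ = 0.66495284; term = 0.66495284²·(1 − 0.17345510)·14750000/2849 = 1892.1158.
Sum = 2673.1391.
SE = √(2673.1391) = 51.7024.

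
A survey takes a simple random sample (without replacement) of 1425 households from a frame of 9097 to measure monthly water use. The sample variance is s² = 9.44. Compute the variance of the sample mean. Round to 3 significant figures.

Under SRS without replacement, Var(ȳ) = (1 − f)·s²/n with f = n/N = 1425/9097 = 0.15664505.
Var(ȳ) = (1 − 0.15664505)·9.44/1425 = 0.84335495·0.0066245614 = 0.0055868567.

0.00559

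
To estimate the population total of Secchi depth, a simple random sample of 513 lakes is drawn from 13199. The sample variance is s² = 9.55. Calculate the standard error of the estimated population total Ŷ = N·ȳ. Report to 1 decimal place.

1765.5

Var(Ŷ) = N²·Var(ȳ) = N²·(1 − n/N)·s²/n.
f = 513/13199 = 0.03886658; Var(ȳ) = 0.96113342·9.55/513 = 0.017892445.
Var(Ŷ) = 13199² · 0.017892445 = 3.1171073 × 10^6.
SE(Ŷ) = √(3.1171073 × 10^6) = 1765.5.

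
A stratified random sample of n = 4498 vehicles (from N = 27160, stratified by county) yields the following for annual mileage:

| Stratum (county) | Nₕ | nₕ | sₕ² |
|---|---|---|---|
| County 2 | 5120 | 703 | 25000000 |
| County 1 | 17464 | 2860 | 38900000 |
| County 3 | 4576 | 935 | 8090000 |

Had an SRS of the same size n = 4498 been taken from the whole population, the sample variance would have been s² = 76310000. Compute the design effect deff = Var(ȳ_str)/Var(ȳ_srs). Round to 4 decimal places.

Var(ȳ_str) = Σ Wₕ²(1−fₕ)sₕ²/nₕ with Wₕ = Nₕ/27160:
  County 2: (5120/27160)²·(1−703/5120)·25000000/703 = 1090.241
  County 1: (17464/27160)²·(1−2860/17464)·38900000/2860 = 4702.6167
  County 3: (4576/27160)²·(1−935/4576)·8090000/935 = 195.42678
  → Var(ȳ_str) = 5988.2845.
Var(ȳ_srs) = (1 − 4498/27160)·76310000/4498 = 14155.671.
deff = 5988.2845 / 14155.671 = 0.4230.

0.4230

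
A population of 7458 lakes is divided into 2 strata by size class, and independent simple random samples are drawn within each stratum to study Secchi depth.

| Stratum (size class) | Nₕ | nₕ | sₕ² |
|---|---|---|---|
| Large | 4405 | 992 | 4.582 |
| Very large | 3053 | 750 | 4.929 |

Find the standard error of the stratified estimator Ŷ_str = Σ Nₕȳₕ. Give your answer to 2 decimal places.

Var(Ŷ_str) = Σₕ Nₕ²(1 − fₕ)sₕ²/nₕ.
Large: 4405²·(1 − 992/4405)·4.582/992 = 69442.543.
Very large: 3053²·(1 − 750/3053)·4.929/750 = 46208.12.
Sum = 115650.66.
SE = √(115650.66) = 340.07.

340.07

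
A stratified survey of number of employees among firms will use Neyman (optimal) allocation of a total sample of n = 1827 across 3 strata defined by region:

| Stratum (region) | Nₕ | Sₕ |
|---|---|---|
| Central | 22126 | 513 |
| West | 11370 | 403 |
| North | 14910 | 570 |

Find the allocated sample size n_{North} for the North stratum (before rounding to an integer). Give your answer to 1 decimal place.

Neyman allocation: nₕ = n·NₕSₕ / Σⱼ NⱼSⱼ.
Σ NⱼSⱼ = 22126·513 + 11370·403 + 14910·570 = 2.4431448 × 10^7.
n_{North} = 1827·14910·570 / (2.4431448 × 10^7) = 635.5.

635.5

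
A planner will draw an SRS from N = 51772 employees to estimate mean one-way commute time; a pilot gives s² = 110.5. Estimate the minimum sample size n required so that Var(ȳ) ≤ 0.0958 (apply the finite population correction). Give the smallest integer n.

Without fpc, n₀ = s²/D = 110.5/0.0958 = 1153.4447.
With fpc, (1 − n/N)·s²/n ≤ D requires n ≥ n₀/(1 + n₀/N) = 1153.4447/(1 + 1153.4447/51772) = 1128.3068.
Rounding up, n = 1129.

1129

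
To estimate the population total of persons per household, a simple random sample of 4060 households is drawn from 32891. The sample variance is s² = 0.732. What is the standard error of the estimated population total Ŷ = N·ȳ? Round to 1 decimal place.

413.5

Var(Ŷ) = N²·Var(ȳ) = N²·(1 − n/N)·s²/n.
f = 4060/32891 = 0.12343802; Var(ȳ) = 0.87656198·0.732/4060 = 1.5804024 × 10^-4.
Var(Ŷ) = 32891² · (1.5804024 × 10^-4) = 170970.76.
SE(Ŷ) = √(170970.76) = 413.5.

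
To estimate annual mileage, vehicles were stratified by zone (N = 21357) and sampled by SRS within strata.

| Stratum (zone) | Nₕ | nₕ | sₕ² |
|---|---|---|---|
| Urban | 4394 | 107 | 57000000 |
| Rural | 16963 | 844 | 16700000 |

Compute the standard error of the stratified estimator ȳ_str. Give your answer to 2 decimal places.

184.01

Var(ȳ_str) = Σₕ Wₕ²(1 − fₕ)sₕ²/nₕ with Wₕ = Nₕ/N, N = 21357.
Urban: Wₕ = 0.20574051; term = 0.20574051²·(1 − 0.02435139)·57000000/107 = 22000.073.
Rural: Wₕ = 0.79425949; term = 0.79425949²·(1 − 0.04975535)·16700000/844 = 11861.355.
Sum = 33861.428.
SE = √(33861.428) = 184.01.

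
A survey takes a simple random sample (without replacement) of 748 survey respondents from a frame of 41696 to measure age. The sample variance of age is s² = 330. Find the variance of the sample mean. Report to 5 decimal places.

Under SRS without replacement, Var(ȳ) = (1 − f)·s²/n with f = n/N = 748/41696 = 0.01793937.
Var(ȳ) = (1 − 0.01793937)·330/748 = 0.98206063·0.44117647 = 0.43326204.

0.43326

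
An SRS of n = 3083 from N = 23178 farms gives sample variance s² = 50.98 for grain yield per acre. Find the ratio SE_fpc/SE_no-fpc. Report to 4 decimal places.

0.9311

f = n/N = 3083/23178 = 0.13301407.
SE_no-fpc = √(s²/n) = 0.12859176; SE_fpc = √((1−f)s²/n) = 0.11973447.
Ratio = √(1−f) = 0.93112080.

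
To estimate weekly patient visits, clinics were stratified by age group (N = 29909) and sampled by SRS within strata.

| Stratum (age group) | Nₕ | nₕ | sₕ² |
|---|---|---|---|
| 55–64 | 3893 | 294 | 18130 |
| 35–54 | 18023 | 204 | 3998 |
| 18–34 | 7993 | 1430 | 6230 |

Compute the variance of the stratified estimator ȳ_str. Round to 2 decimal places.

8.26

Var(ȳ_str) = Σₕ Wₕ²(1 − fₕ)sₕ²/nₕ with Wₕ = Nₕ/N, N = 29909.
55–64: Wₕ = 0.13016149; term = 0.13016149²·(1 − 0.07552016)·18130/294 = 0.96585724.
35–54: Wₕ = 0.60259454; term = 0.60259454²·(1 − 0.01131887)·3998/204 = 7.0358933.
18–34: Wₕ = 0.26724397; term = 0.26724397²·(1 − 0.17890654)·6230/1430 = 0.25548208.
Sum = 8.2572326.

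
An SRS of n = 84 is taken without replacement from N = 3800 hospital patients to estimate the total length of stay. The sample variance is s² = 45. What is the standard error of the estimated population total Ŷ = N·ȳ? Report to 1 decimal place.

Var(Ŷ) = N²·Var(ȳ) = N²·(1 − n/N)·s²/n.
f = 84/3800 = 0.02210526; Var(ȳ) = 0.97789474·45/84 = 0.52387218.
Var(Ŷ) = 3800² · 0.52387218 = 7.5647143 × 10^6.
SE(Ŷ) = √(7.5647143 × 10^6) = 2750.4.

2750.4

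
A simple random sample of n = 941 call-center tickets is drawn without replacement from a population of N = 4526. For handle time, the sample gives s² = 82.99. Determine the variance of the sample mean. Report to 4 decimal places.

Under SRS without replacement, Var(ȳ) = (1 − f)·s²/n with f = n/N = 941/4526 = 0.20790985.
Var(ȳ) = (1 − 0.20790985)·82.99/941 = 0.79209015·0.088193411 = 0.069857132.

0.0699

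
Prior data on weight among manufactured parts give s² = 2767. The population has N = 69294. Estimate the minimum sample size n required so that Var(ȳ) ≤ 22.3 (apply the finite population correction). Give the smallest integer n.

Without fpc, n₀ = s²/D = 2767/22.3 = 124.0807.
With fpc, (1 − n/N)·s²/n ≤ D requires n ≥ n₀/(1 + n₀/N) = 124.0807/(1 + 124.0807/69294) = 123.8589.
Rounding up, n = 124.

124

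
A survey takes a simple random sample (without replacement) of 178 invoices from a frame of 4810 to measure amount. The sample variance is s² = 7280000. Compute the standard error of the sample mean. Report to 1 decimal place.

Under SRS without replacement, Var(ȳ) = (1 − f)·s²/n with f = n/N = 178/4810 = 0.03700624.
Var(ȳ) = (1 − 0.03700624)·7280000/178 = 0.96299376·40898.876 = 39385.363.
SE(ȳ) = √(39385.363) = 198.5.

198.5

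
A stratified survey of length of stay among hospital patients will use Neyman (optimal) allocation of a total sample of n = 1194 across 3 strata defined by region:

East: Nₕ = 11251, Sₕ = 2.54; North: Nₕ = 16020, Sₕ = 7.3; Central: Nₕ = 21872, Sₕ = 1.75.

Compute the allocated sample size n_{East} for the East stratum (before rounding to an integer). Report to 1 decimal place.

185.6

Neyman allocation: nₕ = n·NₕSₕ / Σⱼ NⱼSⱼ.
Σ NⱼSⱼ = 11251·2.54 + 16020·7.3 + 21872·1.75 = 183799.54.
n_{East} = 1194·11251·2.54 / 183799.54 = 185.6.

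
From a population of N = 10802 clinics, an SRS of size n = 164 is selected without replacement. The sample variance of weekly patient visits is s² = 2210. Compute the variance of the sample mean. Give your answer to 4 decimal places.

Under SRS without replacement, Var(ȳ) = (1 − f)·s²/n with f = n/N = 164/10802 = 0.01518237.
Var(ȳ) = (1 − 0.01518237)·2210/164 = 0.98481763·13.47561 = 13.271018.

13.2710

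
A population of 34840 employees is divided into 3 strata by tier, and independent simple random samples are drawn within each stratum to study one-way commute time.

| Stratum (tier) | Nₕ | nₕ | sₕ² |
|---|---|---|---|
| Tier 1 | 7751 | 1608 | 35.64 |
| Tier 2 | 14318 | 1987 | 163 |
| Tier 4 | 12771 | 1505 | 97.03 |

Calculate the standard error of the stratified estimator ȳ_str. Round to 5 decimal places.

0.14298

Var(ȳ_str) = Σₕ Wₕ²(1 − fₕ)sₕ²/nₕ with Wₕ = Nₕ/N, N = 34840.
Tier 1: Wₕ = 0.22247417; term = 0.22247417²·(1 − 0.20745710)·35.64/1608 = 8.6942798 × 10^-4.
Tier 2: Wₕ = 0.41096441; term = 0.41096441²·(1 − 0.13877637)·163/1987 = 0.011932024.
Tier 4: Wₕ = 0.36656142; term = 0.36656142²·(1 − 0.11784512)·97.03/1505 = 0.0076420151.
Sum = 0.020443467.
SE = √(0.020443467) = 0.14298.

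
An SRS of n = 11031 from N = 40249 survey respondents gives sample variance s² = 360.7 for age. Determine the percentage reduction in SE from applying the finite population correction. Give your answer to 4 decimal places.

14.7984

f = n/N = 11031/40249 = 0.27406892.
SE_no-fpc = √(s²/n) = 0.18082798; SE_fpc = √((1−f)s²/n) = 0.15406831.
Ratio = √(1−f) = 0.85201589. Reduction = 100·(1 − 0.85201589) = 14.7984%.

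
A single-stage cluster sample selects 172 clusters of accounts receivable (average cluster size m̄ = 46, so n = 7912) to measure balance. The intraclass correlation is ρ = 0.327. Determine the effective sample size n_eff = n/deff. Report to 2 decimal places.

503.47

deff = 1 + (46 − 1)·0.327 = 1 + 14.715 = 15.715.
n_eff = 7912 / 15.715 = 503.47.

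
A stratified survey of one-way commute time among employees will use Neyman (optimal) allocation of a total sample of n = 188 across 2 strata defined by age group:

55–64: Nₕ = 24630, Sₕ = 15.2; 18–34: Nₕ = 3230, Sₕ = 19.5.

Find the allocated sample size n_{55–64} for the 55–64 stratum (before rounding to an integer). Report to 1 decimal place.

Neyman allocation: nₕ = n·NₕSₕ / Σⱼ NⱼSⱼ.
Σ NⱼSⱼ = 24630·15.2 + 3230·19.5 = 437361.
n_{55–64} = 188·24630·15.2 / 437361 = 160.9.

160.9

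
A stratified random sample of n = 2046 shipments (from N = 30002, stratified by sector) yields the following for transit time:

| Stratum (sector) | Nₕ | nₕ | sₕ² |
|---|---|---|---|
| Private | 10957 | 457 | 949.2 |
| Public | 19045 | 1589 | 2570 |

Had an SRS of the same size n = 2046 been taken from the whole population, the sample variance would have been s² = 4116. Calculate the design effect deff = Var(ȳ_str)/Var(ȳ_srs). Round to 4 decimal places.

Var(ȳ_str) = Σ Wₕ²(1−fₕ)sₕ²/nₕ with Wₕ = Nₕ/30002:
  Private: (10957/30002)²·(1−457/10957)·949.2/457 = 0.26547405
  Public: (19045/30002)²·(1−1589/19045)·2570/1589 = 0.59735778
  → Var(ȳ_str) = 0.86283183.
Var(ȳ_srs) = (1 − 2046/30002)·4116/2046 = 1.8745394.
deff = 0.86283183 / 1.8745394 = 0.4603.

0.4603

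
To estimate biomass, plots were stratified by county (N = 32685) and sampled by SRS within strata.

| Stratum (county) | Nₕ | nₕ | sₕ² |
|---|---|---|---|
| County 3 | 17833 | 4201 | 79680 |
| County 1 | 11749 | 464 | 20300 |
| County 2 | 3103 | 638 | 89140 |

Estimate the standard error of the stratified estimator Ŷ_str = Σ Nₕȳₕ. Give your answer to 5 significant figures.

107150

Var(Ŷ_str) = Σₕ Nₕ²(1 − fₕ)sₕ²/nₕ.
County 3: 17833²·(1 − 4201/17833)·79680/4201 = 4.6108461 × 10^9.
County 1: 11749²·(1 − 464/11749)·20300/464 = 5.8007016 × 10^9.
County 2: 3103²·(1 − 638/3103)·89140/638 = 1.0686873 × 10^9.
Sum = 1.1480235 × 10^10.
SE = √(1.1480235 × 10^10) = 107150.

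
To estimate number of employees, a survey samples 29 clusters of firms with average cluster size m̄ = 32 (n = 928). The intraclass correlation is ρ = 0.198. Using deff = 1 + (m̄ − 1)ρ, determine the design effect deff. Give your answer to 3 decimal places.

deff = 1 + (32 − 1)·0.198 = 1 + 6.138 = 7.138.

7.138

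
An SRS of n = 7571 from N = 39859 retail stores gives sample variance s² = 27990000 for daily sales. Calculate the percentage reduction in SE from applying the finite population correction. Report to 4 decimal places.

9.9969

f = n/N = 7571/39859 = 0.18994455.
SE_no-fpc = √(s²/n) = 60.802975; SE_fpc = √((1−f)s²/n) = 54.72455.
Ratio = √(1−f) = 0.90003080. Reduction = 100·(1 − 0.90003080) = 9.9969%.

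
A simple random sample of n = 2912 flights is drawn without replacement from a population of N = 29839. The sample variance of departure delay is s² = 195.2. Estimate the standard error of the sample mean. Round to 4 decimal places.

0.2459

Under SRS without replacement, Var(ȳ) = (1 − f)·s²/n with f = n/N = 2912/29839 = 0.09759040.
Var(ȳ) = (1 − 0.09759040)·195.2/2912 = 0.90240960·0.067032967 = 0.060491193.
SE(ȳ) = √(0.060491193) = 0.2459.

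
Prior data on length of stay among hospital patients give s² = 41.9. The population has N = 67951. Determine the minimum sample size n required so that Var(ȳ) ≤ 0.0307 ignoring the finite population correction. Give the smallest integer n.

Without fpc, n₀ = s²/D = 41.9/0.0307 = 1364.8208.
Rounding up, n = 1365.

1365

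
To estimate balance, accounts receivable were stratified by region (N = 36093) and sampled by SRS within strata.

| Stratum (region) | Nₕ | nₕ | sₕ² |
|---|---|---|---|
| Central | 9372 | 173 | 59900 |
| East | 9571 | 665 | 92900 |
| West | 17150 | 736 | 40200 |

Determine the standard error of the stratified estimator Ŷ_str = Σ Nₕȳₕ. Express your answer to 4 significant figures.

Var(Ŷ_str) = Σₕ Nₕ²(1 − fₕ)sₕ²/nₕ.
Central: 9372²·(1 − 173/9372)·59900/173 = 2.9850638 × 10^10.
East: 9571²·(1 − 665/9571)·92900/665 = 1.190787 × 10^10.
West: 17150²·(1 − 736/17150)·40200/736 = 1.5375413 × 10^10.
Sum = 5.7133921 × 10^10.
SE = √(5.7133921 × 10^10) = 239000.

239000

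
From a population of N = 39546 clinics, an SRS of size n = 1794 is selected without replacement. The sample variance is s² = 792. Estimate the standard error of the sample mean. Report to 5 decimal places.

Under SRS without replacement, Var(ȳ) = (1 − f)·s²/n with f = n/N = 1794/39546 = 0.04536489.
Var(ȳ) = (1 − 0.04536489)·792/1794 = 0.95463511·0.44147157 = 0.42144426.
SE(ȳ) = √(0.42144426) = 0.64919.

0.64919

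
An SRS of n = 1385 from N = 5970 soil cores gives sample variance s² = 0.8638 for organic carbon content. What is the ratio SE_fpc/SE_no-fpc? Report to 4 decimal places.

0.8764

f = n/N = 1385/5970 = 0.23199330.
SE_no-fpc = √(s²/n) = 0.024973632; SE_fpc = √((1−f)s²/n) = 0.02188589.
Ratio = √(1−f) = 0.87635991.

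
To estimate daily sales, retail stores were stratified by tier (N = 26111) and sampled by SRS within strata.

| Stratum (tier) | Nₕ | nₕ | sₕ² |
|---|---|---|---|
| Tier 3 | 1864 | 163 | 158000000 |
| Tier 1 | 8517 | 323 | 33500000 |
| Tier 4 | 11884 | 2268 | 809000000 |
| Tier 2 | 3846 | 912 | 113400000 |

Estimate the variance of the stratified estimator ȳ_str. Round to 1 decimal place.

76970.5

Var(ȳ_str) = Σₕ Wₕ²(1 − fₕ)sₕ²/nₕ with Wₕ = Nₕ/N, N = 26111.
Tier 3: Wₕ = 0.07138754; term = 0.07138754²·(1 − 0.08744635)·158000000/163 = 4507.8836.
Tier 1: Wₕ = 0.32618437; term = 0.32618437²·(1 − 0.03792415)·33500000/323 = 10616.415.
Tier 4: Wₕ = 0.45513385; term = 0.45513385²·(1 − 0.19084483)·809000000/2268 = 59788.211.
Tier 2: Wₕ = 0.14729424; term = 0.14729424²·(1 − 0.23712949)·113400000/912 = 2057.9774.
Sum = 76970.487.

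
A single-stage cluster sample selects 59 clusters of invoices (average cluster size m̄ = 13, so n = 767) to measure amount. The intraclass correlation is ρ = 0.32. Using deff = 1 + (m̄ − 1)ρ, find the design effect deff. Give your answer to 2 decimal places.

deff = 1 + (13 − 1)·0.32 = 1 + 3.84 = 4.84.

4.84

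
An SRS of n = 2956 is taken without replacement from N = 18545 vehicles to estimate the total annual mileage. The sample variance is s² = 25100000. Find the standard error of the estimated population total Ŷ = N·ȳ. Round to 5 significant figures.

1.5668 × 10^6

Var(Ŷ) = N²·Var(ȳ) = N²·(1 − n/N)·s²/n.
f = 2956/18545 = 0.15939606; Var(ȳ) = 0.84060394·25100000/2956 = 7137.7398.
Var(Ŷ) = 18545² · 7137.7398 = 2.4547902 × 10^12.
SE(Ŷ) = √(2.4547902 × 10^12) = 1.5668 × 10^6.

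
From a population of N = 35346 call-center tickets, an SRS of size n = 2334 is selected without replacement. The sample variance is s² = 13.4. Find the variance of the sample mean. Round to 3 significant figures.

0.00536

Under SRS without replacement, Var(ȳ) = (1 − f)·s²/n with f = n/N = 2334/35346 = 0.06603293.
Var(ȳ) = (1 − 0.06603293)·13.4/2334 = 0.93396707·0.0057412168 = 0.0053621074.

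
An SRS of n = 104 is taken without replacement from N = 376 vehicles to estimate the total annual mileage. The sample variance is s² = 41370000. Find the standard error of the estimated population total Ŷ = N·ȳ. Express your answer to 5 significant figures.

201700

Var(Ŷ) = N²·Var(ȳ) = N²·(1 − n/N)·s²/n.
f = 104/376 = 0.27659574; Var(ȳ) = 0.72340426·41370000/104 = 287761.87.
Var(Ŷ) = 376² · 287761.87 = 4.0682622 × 10^10.
SE(Ŷ) = √(4.0682622 × 10^10) = 201700.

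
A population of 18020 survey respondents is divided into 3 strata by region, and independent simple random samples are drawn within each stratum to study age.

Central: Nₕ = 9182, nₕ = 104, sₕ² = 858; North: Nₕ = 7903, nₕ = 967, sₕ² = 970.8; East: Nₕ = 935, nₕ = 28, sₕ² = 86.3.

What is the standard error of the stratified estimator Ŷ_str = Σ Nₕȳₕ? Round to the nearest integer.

27300

Var(Ŷ_str) = Σₕ Nₕ²(1 − fₕ)sₕ²/nₕ.
Central: 9182²·(1 − 104/9182)·858/104 = 6.8767212 × 10^8.
North: 7903²·(1 − 967/7903)·970.8/967 = 5.5030614 × 10^7.
East: 935²·(1 − 28/935)·86.3/28 = 2.6137958 × 10^6.
Sum = 7.4531653 × 10^8.
SE = √(7.4531653 × 10^8) = 27300.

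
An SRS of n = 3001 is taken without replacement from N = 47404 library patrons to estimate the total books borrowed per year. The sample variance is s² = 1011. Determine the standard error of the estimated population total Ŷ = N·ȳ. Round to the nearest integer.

26629

Var(Ŷ) = N²·Var(ȳ) = N²·(1 − n/N)·s²/n.
f = 3001/47404 = 0.06330689; Var(ȳ) = 0.93669311·1011/3001 = 0.31556039.
Var(Ŷ) = 47404² · 0.31556039 = 7.0910813 × 10^8.
SE(Ŷ) = √(7.0910813 × 10^8) = 26629.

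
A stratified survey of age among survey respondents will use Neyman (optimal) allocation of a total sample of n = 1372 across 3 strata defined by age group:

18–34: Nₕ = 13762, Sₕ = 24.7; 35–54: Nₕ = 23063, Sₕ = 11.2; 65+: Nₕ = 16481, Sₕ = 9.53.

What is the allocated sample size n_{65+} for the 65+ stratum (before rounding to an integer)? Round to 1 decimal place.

Neyman allocation: nₕ = n·NₕSₕ / Σⱼ NⱼSⱼ.
Σ NⱼSⱼ = 13762·24.7 + 23063·11.2 + 16481·9.53 = 755290.93.
n_{65+} = 1372·16481·9.53 / 755290.93 = 285.3.

285.3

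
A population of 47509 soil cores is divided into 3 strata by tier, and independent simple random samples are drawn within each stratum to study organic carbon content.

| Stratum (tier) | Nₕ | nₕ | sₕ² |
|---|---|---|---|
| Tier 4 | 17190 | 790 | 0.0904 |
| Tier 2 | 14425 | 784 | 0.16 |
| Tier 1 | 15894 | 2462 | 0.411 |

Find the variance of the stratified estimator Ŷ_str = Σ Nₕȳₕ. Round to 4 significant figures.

Var(Ŷ_str) = Σₕ Nₕ²(1 − fₕ)sₕ²/nₕ.
Tier 4: 17190²·(1 − 790/17190)·0.0904/790 = 32259.755.
Tier 2: 14425²·(1 − 784/14425)·0.16/784 = 40157.434.
Tier 1: 15894²·(1 − 2462/15894)·0.411/2462 = 35639.177.
Sum = 108056.37.

108100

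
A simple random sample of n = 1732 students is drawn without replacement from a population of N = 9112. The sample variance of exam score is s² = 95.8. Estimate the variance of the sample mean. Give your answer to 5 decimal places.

Under SRS without replacement, Var(ȳ) = (1 − f)·s²/n with f = n/N = 1732/9112 = 0.19007902.
Var(ȳ) = (1 − 0.19007902)·95.8/1732 = 0.80992098·0.055311778 = 0.04479817.

0.04480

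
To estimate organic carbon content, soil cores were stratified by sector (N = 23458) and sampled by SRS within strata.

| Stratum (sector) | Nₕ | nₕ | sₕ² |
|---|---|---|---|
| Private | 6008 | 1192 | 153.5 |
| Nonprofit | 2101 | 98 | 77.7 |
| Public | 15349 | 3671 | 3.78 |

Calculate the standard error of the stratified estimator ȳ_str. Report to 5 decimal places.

0.11476

Var(ȳ_str) = Σₕ Wₕ²(1 − fₕ)sₕ²/nₕ with Wₕ = Nₕ/N, N = 23458.
Private: Wₕ = 0.25611732; term = 0.25611732²·(1 − 0.19840213)·153.5/1192 = 0.0067712144.
Nonprofit: Wₕ = 0.08956433; term = 0.08956433²·(1 − 0.04664446)·77.7/98 = 0.0060634525.
Public: Wₕ = 0.65431836; term = 0.65431836²·(1 − 0.23916868)·3.78/3671 = 3.3540846 × 10^-4.
Sum = 0.013170075.
SE = √(0.013170075) = 0.11476.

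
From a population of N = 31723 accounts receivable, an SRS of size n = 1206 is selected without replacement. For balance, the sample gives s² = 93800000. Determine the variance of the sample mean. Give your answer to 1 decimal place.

Under SRS without replacement, Var(ȳ) = (1 − f)·s²/n with f = n/N = 1206/31723 = 0.03801658.
Var(ȳ) = (1 − 0.03801658)·93800000/1206 = 0.96198342·77777.778 = 74820.933.

74820.9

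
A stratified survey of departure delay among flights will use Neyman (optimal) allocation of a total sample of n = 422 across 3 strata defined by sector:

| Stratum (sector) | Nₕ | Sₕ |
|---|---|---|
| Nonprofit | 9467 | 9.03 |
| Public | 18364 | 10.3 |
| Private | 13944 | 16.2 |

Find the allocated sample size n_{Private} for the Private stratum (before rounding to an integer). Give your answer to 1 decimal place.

190.5

Neyman allocation: nₕ = n·NₕSₕ / Σⱼ NⱼSⱼ.
Σ NⱼSⱼ = 9467·9.03 + 18364·10.3 + 13944·16.2 = 500529.01.
n_{Private} = 422·13944·16.2 / 500529.01 = 190.5.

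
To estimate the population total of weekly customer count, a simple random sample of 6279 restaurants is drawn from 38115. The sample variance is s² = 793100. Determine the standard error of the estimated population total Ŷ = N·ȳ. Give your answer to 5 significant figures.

391490

Var(Ŷ) = N²·Var(ȳ) = N²·(1 − n/N)·s²/n.
f = 6279/38115 = 0.16473829; Var(ȳ) = 0.83526171·793100/6279 = 105.50184.
Var(Ŷ) = 38115² · 105.50184 = 1.5326814 × 10^11.
SE(Ŷ) = √(1.5326814 × 10^11) = 391490.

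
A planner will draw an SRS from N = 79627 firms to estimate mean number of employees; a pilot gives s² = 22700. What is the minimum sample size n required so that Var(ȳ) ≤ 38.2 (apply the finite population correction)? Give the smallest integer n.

Without fpc, n₀ = s²/D = 22700/38.2 = 594.2408.
With fpc, (1 − n/N)·s²/n ≤ D requires n ≥ n₀/(1 + n₀/N) = 594.2408/(1 + 594.2408/79627) = 589.8389.
Rounding up, n = 590.

590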